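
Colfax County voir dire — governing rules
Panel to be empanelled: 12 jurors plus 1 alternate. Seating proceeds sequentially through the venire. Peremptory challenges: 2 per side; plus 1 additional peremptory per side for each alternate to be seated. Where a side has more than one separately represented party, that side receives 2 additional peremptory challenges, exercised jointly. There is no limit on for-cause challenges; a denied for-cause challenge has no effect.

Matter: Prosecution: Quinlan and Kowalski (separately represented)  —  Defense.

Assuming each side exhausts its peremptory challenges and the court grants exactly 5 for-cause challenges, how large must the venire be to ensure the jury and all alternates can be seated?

26

Seats to fill: 12 + 1 alternates = 13.
Peremptories — Prosecution: 2 + 1×1 + 2 = 5; Defense: 2 + 1×1 = 3; total 8.
For-cause removals: 5.
Minimum venire: 13 + 8 + 5 = 26.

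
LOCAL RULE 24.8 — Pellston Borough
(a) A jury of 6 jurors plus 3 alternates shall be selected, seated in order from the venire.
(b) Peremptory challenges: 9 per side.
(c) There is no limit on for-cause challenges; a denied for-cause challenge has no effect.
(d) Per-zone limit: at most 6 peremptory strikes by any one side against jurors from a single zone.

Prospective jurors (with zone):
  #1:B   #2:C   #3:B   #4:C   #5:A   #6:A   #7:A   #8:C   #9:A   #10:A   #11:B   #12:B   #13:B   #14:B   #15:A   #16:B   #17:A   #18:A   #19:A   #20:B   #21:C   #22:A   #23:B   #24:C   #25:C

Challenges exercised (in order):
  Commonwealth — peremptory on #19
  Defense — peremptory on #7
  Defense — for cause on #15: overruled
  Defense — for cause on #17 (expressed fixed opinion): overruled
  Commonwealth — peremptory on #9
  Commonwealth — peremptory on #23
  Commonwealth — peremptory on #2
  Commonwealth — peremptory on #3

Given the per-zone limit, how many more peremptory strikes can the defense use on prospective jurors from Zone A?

Defense peremptories so far: #7 — 1 of 9 used, 8 left overall.
Against Zone A: #7 — 1 used; per-zone cap 6 leaves 5.
Binding limit: min(8, 5) = 5.

5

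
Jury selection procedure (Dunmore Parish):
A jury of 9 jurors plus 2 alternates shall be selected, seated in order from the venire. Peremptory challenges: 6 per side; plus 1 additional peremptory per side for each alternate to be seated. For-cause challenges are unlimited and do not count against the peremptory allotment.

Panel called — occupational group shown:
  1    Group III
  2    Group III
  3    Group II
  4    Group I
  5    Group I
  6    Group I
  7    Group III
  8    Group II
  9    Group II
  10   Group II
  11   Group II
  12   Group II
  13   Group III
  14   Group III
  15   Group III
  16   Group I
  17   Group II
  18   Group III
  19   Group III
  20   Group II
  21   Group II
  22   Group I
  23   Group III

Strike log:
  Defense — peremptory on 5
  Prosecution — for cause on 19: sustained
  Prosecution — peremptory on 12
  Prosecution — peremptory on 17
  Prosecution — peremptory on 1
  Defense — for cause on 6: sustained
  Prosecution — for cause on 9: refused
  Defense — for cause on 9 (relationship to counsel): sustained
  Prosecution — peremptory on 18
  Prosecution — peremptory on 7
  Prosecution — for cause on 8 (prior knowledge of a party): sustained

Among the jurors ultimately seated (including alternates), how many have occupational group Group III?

4

Removed: #1, #5, #6, #7, #8, #9, #12, #17, #18, #19.
Seated (11 incl. alternates): #2, #3, #4, #10, #11, #13, #14, #15, #16, #20, #21.
Of those, in Group III: #2, #13, #14, #15 → 4.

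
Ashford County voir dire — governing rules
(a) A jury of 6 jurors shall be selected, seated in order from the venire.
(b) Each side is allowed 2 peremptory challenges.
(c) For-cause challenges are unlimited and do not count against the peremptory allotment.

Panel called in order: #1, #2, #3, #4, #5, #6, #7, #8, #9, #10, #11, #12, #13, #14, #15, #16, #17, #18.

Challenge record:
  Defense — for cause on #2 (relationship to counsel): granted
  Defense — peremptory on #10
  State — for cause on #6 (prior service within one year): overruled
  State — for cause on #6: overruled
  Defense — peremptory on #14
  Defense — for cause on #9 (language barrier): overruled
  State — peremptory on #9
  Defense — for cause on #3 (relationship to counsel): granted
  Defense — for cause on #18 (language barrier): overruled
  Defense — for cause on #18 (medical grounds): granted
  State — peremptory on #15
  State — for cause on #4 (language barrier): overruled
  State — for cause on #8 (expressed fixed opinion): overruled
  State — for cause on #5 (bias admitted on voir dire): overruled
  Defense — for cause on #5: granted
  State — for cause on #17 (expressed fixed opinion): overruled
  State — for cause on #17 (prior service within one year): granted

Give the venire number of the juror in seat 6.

Removed: #2, #3, #5, #9, #10, #14, #15, #17, #18. (#4, #6, #8 stay — for-cause denied.)
Seating in order: seats 1–6 → #1, #4, #6, #7, #8, #11.
So seat 6 is #11.

11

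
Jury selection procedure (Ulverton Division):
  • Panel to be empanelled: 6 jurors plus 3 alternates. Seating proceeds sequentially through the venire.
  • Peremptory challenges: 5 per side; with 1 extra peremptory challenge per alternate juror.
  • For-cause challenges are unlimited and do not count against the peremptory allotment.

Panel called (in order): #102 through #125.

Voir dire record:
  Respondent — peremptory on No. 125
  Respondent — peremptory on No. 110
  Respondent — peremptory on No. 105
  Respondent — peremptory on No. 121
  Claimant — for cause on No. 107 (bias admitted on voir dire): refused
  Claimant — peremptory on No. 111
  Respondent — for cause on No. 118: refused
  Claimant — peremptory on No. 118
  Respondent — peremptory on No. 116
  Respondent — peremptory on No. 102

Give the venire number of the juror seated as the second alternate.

Removed: #102, #105, #110, #111, #116, #118, #121, #125. (#107 stays — for-cause denied.)
Filling seats in venire order through position 8: #103, #104, #106, #107, #108, #109, #112, #113.
So alternate 2 is #113.

113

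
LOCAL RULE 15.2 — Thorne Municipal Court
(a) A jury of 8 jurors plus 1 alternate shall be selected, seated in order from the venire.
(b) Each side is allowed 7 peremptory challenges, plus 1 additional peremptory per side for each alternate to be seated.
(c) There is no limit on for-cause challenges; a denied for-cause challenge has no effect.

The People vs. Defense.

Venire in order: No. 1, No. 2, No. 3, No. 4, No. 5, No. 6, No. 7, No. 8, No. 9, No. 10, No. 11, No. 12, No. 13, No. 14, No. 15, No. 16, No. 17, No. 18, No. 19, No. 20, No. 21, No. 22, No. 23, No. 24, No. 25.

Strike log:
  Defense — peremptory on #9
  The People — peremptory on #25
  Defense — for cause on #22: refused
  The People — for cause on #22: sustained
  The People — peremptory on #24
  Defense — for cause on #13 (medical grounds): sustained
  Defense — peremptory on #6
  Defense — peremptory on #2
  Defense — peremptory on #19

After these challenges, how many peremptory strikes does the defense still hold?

4

Defense allotment: 7 base + 1 × 1 alternate = 8.
Defense peremptories used: #9, #6, #2, #19 — 4 (for-cause on #22, #13 don't count).
Remaining: 8 − 4 = 4.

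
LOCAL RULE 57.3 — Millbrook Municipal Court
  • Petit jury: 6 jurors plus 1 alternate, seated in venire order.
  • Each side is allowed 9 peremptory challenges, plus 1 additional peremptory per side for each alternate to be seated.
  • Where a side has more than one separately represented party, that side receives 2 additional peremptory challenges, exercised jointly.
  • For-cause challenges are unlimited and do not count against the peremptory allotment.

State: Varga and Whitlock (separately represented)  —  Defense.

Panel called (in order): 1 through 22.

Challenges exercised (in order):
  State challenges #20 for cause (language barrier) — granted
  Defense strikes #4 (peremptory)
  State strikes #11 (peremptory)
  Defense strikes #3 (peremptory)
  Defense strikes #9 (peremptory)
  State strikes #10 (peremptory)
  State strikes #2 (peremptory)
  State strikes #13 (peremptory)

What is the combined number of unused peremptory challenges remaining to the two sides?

State allotment: 9 base + 1 × 1 alternate + 2 multi-party = 12. Defense allotment: 9 base + 1 × 1 alternate = 10.
State peremptories used: #11, #10, #2, #13 — 4 (the for-cause on #20 doesn't count).
Defense peremptories used: #4, #3, #9 — 3.
Remaining: (12 − 4) + (10 − 3) = 15.

15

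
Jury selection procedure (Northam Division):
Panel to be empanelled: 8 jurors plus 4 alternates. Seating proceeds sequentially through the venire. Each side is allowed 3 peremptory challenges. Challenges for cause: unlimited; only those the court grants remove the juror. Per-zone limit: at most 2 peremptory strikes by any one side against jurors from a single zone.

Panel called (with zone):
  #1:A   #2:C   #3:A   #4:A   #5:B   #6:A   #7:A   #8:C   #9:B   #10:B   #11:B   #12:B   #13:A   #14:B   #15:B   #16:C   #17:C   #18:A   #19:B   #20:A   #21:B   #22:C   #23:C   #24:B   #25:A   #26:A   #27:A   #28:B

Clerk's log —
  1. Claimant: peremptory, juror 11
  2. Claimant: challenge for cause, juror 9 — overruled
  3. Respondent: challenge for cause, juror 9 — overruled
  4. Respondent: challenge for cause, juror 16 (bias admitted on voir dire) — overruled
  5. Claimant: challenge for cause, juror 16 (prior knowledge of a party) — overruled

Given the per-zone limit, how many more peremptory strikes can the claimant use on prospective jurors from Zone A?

2

Claimant peremptories so far: #11 — 1 of 3 used, 2 left overall.
Against Zone A: none yet — per-zone cap 2 leaves 2.
Binding limit: min(2, 2) = 2.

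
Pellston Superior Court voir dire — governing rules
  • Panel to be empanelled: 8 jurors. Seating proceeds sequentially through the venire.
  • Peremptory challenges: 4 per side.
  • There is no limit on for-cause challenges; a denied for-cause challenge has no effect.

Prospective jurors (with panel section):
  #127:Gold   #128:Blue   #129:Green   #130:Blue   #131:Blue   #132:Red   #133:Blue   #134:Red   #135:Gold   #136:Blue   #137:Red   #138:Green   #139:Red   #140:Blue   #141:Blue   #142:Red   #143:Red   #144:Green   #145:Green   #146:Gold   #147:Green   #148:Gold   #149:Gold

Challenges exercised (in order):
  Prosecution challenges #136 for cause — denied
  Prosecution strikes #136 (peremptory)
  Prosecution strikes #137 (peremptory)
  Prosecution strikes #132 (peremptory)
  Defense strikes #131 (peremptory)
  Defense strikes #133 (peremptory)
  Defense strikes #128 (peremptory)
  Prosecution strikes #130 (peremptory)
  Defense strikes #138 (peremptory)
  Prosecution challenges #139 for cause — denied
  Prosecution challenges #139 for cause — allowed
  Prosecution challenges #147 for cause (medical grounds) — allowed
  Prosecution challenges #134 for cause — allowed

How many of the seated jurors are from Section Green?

Removed: #128, #130, #131, #132, #133, #134, #136, #137, #138, #139, #147.
Seated jurors 1–8: #127, #129, #135, #140, #141, #142, #143, #144.
Of those, in Section Green: #129, #144 → 2.

2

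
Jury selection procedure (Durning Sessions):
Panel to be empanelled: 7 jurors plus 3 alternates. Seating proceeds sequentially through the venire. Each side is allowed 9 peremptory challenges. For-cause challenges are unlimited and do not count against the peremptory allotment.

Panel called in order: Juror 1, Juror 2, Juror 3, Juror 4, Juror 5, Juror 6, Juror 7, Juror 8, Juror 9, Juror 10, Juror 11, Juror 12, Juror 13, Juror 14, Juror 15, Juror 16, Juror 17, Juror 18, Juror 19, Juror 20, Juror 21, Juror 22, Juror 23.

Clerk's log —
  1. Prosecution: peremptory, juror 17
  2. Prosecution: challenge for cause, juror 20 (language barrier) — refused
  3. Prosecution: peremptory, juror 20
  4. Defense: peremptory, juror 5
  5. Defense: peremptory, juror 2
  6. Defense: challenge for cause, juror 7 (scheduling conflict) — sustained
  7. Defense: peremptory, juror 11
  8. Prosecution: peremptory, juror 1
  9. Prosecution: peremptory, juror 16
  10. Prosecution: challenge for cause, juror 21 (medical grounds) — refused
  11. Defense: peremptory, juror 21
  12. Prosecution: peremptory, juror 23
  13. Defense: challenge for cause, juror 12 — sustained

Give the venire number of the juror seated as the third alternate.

Removed: #1, #2, #5, #7, #11, #12, #16, #17, #20, #21, #23.
Seating in order: seats 1–7 → #3, #4, #6, #8, #9, #10, #13; alternates → #14, #15, #18.
So alternate 3 is #18.

18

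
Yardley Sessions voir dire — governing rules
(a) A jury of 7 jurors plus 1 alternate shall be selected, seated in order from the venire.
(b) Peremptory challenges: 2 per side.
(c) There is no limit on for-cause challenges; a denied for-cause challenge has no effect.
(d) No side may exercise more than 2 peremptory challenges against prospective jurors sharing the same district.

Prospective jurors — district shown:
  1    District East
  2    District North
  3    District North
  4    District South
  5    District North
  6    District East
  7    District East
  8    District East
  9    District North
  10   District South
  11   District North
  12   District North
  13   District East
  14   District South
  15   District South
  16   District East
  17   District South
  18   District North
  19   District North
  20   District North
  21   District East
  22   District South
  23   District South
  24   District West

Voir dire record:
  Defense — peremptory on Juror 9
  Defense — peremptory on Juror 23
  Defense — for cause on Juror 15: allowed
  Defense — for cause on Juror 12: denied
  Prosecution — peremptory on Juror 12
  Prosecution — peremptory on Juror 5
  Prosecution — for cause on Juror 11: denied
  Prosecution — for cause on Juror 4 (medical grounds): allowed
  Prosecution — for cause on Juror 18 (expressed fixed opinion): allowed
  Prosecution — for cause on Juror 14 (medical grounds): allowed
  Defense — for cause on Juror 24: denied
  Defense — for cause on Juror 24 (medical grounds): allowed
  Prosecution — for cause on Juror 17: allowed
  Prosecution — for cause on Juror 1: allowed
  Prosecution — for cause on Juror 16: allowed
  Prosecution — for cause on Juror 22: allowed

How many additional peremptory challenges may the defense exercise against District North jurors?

0

Defense peremptories so far: #9, #23 — 2 of 2 used, 0 left overall.
Against District North: #9 — 1 used; per-district cap 2 leaves 1.
Binding limit: min(0, 1) = 0.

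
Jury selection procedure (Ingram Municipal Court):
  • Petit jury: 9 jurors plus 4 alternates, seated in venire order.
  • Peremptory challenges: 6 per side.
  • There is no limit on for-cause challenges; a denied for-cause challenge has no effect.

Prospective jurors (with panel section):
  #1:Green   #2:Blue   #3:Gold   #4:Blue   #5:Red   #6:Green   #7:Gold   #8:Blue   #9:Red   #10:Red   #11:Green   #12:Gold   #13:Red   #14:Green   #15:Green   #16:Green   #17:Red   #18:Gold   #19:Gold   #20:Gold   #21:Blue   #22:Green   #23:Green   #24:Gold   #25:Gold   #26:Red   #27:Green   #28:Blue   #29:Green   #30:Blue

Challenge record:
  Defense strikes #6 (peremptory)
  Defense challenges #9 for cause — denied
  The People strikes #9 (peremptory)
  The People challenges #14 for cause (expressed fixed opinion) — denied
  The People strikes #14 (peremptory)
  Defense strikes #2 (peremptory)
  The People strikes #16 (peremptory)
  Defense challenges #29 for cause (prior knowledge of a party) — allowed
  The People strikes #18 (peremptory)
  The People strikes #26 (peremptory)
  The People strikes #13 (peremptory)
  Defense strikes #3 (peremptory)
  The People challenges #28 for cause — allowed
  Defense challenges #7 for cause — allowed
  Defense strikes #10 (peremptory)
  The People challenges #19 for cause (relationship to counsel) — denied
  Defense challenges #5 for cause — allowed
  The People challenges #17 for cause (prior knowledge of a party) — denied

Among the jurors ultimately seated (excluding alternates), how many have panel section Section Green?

Removed: #2, #3, #5, #6, #7, #9, #10, #13, #14, #16, #18, #26, #28, #29.
Seated jurors 1–9: #1, #4, #8, #11, #12, #15, #17, #19, #20 (alternates #21, #22, #23, #24 not counted).
Of those, in Section Green: #1, #11, #15 → 3.

3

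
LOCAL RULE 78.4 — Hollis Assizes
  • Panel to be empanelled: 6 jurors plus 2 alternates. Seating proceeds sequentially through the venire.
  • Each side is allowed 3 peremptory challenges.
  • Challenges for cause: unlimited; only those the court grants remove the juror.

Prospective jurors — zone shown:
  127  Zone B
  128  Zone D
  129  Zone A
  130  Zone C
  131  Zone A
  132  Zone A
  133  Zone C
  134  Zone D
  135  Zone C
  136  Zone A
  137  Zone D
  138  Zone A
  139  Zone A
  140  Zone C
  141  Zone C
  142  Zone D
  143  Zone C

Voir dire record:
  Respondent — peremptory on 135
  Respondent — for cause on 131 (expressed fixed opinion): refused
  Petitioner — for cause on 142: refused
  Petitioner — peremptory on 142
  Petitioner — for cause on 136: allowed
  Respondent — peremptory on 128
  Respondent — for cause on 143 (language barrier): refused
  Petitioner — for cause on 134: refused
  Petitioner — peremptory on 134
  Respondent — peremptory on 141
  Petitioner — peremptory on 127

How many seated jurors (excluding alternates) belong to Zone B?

0

Removed: #127, #128, #134, #135, #136, #141, #142.
Seated jurors 1–6: #129, #130, #131, #132, #133, #137 (alternates #138, #139 not counted).
None of those are in Zone B → 0.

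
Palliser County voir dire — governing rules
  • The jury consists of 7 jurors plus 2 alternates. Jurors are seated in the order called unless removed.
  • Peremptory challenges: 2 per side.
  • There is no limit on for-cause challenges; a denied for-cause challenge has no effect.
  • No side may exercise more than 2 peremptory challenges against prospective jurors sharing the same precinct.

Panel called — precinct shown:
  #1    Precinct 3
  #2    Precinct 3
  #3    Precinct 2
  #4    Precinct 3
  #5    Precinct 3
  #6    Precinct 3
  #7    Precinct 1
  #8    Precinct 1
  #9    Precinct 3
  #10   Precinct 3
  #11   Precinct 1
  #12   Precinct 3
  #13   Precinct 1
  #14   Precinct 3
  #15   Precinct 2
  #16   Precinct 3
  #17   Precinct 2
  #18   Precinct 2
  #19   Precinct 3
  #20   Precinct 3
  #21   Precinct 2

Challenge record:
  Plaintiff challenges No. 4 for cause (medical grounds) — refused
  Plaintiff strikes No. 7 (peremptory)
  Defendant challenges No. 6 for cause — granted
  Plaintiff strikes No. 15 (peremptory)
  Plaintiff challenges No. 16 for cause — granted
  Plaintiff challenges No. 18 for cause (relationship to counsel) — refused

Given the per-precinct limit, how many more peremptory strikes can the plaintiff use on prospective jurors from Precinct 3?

Plaintiff peremptories so far: #7, #15 — 2 of 2 used, 0 left overall.
Against Precinct 3: none yet — per-precinct cap 2 leaves 2.
Binding limit: min(0, 2) = 0.

0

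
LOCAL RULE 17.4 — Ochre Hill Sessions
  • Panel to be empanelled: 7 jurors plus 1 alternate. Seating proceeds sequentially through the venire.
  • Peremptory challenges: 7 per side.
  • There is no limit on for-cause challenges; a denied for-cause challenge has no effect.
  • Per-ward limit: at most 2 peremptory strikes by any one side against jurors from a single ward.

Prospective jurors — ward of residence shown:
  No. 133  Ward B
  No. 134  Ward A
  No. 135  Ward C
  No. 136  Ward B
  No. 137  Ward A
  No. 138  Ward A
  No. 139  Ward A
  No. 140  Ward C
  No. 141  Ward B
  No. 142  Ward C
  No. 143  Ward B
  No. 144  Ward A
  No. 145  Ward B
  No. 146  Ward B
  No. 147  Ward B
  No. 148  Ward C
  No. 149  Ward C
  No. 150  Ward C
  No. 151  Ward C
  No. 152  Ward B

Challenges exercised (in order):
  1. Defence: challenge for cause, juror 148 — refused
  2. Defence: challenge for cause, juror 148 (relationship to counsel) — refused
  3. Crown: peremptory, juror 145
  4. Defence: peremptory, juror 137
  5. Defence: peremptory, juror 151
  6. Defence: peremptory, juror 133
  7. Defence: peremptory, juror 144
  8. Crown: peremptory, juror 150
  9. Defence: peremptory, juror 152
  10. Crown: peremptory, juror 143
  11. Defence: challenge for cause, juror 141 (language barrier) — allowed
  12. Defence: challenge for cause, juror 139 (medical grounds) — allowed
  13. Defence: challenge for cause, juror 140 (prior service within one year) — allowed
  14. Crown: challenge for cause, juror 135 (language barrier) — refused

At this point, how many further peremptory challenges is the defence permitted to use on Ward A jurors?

Defence peremptories so far: #137, #151, #133, #144, #152 — 5 of 7 used, 2 left overall.
Against Ward A: #137, #144 — 2 used; per-ward cap 2 leaves 0.
Binding limit: min(2, 0) = 0.

0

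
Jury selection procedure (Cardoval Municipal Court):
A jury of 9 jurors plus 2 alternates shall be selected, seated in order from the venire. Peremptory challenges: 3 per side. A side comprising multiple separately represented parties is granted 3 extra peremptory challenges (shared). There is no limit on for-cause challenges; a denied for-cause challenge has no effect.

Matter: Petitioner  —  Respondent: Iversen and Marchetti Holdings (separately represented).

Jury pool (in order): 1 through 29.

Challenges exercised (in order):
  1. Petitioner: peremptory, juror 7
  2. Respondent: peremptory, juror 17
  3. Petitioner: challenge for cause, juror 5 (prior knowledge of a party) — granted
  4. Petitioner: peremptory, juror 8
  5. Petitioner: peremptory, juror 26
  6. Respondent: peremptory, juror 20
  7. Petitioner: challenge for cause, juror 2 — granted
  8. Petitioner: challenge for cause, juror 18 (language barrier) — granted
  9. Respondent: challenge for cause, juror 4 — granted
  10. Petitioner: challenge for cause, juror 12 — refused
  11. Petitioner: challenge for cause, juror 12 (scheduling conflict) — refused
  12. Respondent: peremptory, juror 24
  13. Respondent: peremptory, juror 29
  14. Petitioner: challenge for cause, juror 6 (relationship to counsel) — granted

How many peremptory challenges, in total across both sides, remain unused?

2

Petitioner allotment: 3. Respondent allotment: 3 base + 3 multi-party = 6.
Petitioner peremptories used: #7, #8, #26 — 3 (for-cause on #5, #2, #18, #12, #12, #6 don't count).
Respondent peremptories used: #17, #20, #24, #29 — 4 (the for-cause on #4 doesn't count).
Remaining: (3 − 3) + (6 − 4) = 2.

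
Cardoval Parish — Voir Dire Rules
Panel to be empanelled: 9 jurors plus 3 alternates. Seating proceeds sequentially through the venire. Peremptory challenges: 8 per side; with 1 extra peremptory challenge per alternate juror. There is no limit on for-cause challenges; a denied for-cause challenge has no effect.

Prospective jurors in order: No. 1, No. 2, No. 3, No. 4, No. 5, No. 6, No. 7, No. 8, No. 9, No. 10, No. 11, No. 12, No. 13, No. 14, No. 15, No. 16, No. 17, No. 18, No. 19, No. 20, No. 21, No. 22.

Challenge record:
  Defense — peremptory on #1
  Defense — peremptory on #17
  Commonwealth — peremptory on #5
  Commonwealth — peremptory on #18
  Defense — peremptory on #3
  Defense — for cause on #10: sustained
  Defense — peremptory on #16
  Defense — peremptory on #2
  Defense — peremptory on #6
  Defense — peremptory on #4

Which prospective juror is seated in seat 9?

19

Removed: #1, #2, #3, #4, #5, #6, #10, #16, #17, #18.
Seating in order: seats 1–9 → #7, #8, #9, #11, #12, #13, #14, #15, #19; alternates → #20, #21, #22.
So seat 9 is #19.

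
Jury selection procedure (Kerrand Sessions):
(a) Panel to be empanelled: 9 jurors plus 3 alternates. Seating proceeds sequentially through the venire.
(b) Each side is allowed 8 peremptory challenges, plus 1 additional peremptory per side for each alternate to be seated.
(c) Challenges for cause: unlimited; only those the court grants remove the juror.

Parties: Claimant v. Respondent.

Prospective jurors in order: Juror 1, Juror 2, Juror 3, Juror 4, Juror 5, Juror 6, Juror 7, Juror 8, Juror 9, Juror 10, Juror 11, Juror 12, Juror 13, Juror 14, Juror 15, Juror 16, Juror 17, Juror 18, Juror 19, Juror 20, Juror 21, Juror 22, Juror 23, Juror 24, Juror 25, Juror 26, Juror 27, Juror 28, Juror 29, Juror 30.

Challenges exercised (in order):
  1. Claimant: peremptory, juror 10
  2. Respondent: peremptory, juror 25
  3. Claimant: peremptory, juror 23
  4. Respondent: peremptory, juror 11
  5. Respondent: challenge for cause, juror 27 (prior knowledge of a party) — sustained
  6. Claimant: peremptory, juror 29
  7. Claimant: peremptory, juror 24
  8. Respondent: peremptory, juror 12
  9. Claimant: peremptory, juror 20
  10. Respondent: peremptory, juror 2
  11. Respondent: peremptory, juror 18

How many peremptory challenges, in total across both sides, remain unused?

12

Claimant allotment: 8 base + 1 × 3 alternates = 11. Respondent allotment: 8 base + 1 × 3 alternates = 11.
Claimant peremptories used: #10, #23, #29, #24, #20 — 5.
Respondent peremptories used: #25, #11, #12, #2, #18 — 5 (the for-cause on #27 doesn't count).
Remaining: (11 − 5) + (11 − 5) = 12.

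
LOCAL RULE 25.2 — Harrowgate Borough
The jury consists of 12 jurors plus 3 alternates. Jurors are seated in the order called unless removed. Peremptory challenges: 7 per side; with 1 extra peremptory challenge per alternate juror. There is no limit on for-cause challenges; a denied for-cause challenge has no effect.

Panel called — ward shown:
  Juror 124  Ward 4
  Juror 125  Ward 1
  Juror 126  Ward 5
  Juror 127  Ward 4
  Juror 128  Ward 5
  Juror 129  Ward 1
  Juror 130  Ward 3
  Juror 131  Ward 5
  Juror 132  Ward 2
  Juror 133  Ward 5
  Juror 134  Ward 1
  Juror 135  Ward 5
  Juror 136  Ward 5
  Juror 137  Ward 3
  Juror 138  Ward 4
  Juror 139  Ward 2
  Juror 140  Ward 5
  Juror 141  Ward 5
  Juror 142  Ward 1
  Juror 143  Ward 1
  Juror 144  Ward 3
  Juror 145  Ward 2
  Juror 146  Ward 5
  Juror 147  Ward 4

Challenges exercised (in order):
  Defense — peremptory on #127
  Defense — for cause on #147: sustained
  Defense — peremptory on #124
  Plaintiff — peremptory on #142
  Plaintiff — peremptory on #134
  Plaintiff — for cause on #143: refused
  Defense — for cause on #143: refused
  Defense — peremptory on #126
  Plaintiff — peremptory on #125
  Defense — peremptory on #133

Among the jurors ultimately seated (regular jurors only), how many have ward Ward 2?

2

Removed: #124, #125, #126, #127, #133, #134, #142, #147.
Seated jurors 1–12: #128, #129, #130, #131, #132, #135, #136, #137, #138, #139, #140, #141 (alternates #143, #144, #145 not counted).
Of those, in Ward 2: #132, #139 → 2.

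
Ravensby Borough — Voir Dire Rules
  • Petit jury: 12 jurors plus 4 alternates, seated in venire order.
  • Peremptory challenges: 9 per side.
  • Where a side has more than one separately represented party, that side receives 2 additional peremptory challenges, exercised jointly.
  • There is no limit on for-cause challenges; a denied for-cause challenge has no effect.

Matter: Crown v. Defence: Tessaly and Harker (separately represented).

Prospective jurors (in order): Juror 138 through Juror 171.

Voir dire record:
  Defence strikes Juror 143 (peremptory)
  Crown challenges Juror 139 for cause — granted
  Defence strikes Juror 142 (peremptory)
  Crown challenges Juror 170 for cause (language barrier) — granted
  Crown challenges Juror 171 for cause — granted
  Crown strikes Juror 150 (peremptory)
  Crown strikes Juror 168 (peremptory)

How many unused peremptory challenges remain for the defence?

9

Defence allotment: 9 base + 2 multi-party = 11.
Defence peremptories used: #143, #142 — 2.
Remaining: 11 − 2 = 9.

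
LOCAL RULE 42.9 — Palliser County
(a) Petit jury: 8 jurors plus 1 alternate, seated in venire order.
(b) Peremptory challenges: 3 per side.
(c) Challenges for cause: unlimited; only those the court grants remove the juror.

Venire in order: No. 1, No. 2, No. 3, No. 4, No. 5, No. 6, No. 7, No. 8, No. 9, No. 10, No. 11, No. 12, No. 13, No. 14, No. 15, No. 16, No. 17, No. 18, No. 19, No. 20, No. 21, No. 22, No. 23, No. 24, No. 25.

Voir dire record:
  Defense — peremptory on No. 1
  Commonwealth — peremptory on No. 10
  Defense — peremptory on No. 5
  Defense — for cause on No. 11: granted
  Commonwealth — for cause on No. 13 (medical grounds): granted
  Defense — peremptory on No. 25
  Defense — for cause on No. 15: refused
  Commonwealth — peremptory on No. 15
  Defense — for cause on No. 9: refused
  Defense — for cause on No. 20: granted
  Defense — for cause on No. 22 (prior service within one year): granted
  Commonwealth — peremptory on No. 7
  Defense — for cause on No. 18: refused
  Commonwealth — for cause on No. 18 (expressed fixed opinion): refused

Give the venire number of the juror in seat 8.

14

Removed: #1, #5, #7, #10, #11, #13, #15, #20, #22, #25. (#9, #18 stay — for-cause denied.)
Seating in order: seats 1–8 → #2, #3, #4, #6, #8, #9, #12, #14; alternates → #16.
So seat 8 is #14.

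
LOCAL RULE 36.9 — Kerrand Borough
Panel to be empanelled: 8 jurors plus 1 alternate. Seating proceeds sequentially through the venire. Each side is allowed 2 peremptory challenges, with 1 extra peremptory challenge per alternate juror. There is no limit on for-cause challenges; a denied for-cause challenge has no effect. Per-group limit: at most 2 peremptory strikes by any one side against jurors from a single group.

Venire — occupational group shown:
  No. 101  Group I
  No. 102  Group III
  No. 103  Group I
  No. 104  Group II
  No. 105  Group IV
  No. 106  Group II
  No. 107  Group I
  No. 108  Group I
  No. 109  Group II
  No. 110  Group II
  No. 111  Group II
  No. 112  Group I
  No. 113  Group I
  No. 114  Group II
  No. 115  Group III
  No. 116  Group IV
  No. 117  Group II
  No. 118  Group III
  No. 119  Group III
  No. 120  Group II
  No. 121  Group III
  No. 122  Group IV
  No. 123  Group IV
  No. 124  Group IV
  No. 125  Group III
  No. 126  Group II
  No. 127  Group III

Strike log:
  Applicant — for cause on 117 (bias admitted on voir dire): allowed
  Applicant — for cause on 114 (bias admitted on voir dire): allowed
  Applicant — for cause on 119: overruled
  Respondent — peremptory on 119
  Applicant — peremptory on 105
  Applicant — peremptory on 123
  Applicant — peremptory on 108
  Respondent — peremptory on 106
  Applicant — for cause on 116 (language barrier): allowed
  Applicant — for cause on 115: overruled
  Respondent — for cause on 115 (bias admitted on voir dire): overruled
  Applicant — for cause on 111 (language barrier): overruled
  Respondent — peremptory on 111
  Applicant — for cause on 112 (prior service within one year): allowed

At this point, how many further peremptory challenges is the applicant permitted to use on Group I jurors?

0

Applicant peremptories so far: #105, #123, #108 — 3 of 3 used, 0 left overall.
Against Group I: #108 — 1 used; per-group cap 2 leaves 1.
Binding limit: min(0, 1) = 0.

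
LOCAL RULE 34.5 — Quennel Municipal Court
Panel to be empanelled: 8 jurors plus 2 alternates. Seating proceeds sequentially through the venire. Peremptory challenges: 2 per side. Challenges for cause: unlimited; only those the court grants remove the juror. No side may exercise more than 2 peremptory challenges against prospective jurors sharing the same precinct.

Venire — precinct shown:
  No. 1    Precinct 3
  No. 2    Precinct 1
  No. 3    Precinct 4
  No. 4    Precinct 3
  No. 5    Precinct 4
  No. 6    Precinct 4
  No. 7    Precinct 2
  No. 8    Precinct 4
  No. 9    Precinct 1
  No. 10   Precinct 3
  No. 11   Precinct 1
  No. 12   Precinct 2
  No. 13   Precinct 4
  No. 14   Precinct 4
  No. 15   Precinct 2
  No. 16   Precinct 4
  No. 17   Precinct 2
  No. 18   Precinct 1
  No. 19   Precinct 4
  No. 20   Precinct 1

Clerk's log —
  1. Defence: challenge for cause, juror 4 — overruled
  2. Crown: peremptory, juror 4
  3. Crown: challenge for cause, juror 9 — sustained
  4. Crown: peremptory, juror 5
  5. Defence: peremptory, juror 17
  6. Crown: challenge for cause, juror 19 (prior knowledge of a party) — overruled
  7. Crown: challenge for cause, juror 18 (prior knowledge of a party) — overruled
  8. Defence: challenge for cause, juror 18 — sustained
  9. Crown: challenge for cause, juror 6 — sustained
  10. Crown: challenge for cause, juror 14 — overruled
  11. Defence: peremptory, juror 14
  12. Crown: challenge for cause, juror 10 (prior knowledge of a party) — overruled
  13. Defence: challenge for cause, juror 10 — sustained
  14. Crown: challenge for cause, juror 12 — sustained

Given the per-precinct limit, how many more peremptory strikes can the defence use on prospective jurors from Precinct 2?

Defence peremptories so far: #17, #14 — 2 of 2 used, 0 left overall.
Against Precinct 2: #17 — 1 used; per-precinct cap 2 leaves 1.
Binding limit: min(0, 1) = 0.

0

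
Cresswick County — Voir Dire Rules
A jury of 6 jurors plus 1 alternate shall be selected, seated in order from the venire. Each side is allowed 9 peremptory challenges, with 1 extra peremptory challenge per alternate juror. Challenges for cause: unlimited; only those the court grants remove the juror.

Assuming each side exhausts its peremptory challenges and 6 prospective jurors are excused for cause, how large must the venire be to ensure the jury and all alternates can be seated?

Seats to fill: 6 + 1 alternates = 7.
Peremptories: 9 + 1×1 = 10 per side × 2 sides = 20.
For-cause removals: 6.
Minimum venire: 7 + 20 + 6 = 33.

33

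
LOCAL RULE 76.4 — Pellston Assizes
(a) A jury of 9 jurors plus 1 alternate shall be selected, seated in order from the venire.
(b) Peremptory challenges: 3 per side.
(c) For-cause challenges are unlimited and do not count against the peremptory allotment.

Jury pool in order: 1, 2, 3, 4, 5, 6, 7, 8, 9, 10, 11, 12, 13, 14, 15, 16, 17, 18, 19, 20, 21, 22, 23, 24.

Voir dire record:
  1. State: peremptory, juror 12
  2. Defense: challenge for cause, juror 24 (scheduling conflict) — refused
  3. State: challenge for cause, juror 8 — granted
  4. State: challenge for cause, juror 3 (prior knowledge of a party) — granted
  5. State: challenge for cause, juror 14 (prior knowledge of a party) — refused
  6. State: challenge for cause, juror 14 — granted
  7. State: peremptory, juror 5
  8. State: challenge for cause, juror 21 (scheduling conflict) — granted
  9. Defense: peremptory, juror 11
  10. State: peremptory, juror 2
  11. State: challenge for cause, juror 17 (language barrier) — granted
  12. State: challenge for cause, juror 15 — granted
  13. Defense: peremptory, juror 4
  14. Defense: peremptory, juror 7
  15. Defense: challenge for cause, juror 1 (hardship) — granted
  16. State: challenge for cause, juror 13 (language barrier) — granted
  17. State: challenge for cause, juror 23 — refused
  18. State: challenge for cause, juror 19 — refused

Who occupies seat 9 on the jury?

23

Removed: #1, #2, #3, #4, #5, #7, #8, #11, #12, #13, #14, #15, #17, #21. (#19, #23, #24 stay — for-cause denied.)
Seating in order: seats 1–9 → #6, #9, #10, #16, #18, #19, #20, #22, #23; alternates → #24.
So seat 9 is #23.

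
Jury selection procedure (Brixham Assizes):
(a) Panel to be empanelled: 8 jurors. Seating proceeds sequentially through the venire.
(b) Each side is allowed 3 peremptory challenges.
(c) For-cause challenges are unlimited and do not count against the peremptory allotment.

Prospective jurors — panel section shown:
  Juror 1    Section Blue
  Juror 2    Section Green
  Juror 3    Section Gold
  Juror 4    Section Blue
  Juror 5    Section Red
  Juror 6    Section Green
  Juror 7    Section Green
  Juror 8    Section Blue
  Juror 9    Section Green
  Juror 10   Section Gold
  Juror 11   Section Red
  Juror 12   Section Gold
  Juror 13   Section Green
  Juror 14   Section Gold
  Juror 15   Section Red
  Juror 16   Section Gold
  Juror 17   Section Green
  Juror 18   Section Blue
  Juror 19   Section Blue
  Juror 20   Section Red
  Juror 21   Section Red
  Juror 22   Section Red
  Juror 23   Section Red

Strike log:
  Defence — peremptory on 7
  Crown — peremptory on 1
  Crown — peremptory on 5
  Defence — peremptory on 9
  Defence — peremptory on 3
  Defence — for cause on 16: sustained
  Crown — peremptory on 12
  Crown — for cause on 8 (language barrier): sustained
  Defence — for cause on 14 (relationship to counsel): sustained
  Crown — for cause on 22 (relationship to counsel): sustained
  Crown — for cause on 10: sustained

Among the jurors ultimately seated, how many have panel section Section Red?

Removed: #1, #3, #5, #7, #8, #9, #10, #12, #14, #16, #22.
Seated jurors 1–8: #2, #4, #6, #11, #13, #15, #17, #18.
Of those, in Section Red: #11, #15 → 2.

2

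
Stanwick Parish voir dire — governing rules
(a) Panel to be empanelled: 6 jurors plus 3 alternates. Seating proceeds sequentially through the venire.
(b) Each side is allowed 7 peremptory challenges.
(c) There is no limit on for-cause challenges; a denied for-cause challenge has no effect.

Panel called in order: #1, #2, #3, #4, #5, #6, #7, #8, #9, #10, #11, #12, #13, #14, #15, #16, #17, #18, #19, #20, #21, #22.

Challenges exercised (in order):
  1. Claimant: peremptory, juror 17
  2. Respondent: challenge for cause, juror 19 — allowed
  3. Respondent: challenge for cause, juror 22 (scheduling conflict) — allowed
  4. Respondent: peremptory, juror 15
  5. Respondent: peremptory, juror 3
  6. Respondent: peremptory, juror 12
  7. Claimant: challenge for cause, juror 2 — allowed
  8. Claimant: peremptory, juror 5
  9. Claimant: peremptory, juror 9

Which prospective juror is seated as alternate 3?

14

Removed: #2, #3, #5, #9, #12, #15, #17, #19, #22.
Seating in order: seats 1–6 → #1, #4, #6, #7, #8, #10; alternates → #11, #13, #14.
So alternate 3 is #14.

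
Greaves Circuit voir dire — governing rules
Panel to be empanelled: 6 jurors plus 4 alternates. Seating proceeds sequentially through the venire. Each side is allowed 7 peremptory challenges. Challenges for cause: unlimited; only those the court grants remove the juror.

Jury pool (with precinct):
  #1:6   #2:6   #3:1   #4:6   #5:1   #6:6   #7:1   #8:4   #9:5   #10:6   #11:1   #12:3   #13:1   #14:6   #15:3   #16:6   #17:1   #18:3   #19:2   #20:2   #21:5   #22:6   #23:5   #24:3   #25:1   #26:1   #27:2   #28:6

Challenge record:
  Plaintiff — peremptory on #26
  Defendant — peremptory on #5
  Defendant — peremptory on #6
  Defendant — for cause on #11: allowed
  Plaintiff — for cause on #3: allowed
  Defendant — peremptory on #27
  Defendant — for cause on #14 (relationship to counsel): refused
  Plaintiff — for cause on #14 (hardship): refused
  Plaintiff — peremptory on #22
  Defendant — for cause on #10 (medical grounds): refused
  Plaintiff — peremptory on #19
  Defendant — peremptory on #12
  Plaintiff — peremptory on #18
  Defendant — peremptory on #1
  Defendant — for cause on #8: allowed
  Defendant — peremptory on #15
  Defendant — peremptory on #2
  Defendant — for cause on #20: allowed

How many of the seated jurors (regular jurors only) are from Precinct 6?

Removed: #1, #2, #3, #5, #6, #8, #11, #12, #15, #18, #19, #20, #22, #26, #27.
Seated jurors 1–6: #4, #7, #9, #10, #13, #14 (alternates #16, #17, #21, #23 not counted).
Of those, in Precinct 6: #4, #10, #14 → 3.

3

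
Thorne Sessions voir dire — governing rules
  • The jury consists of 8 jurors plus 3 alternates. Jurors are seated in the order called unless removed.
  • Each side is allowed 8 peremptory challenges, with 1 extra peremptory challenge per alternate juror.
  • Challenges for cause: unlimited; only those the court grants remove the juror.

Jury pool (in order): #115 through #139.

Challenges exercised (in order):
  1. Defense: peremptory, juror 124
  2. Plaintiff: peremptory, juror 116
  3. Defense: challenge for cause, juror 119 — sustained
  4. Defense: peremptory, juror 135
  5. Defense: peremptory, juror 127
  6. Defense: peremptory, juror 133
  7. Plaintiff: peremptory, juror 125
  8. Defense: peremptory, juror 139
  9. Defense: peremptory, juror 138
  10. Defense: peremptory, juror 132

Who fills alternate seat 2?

129

Removed: #116, #119, #124, #125, #127, #132, #133, #135, #138, #139.
Seating in order: seats 1–8 → #115, #117, #118, #120, #121, #122, #123, #126; alternates → #128, #129, #130.
So alternate 2 is #129.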